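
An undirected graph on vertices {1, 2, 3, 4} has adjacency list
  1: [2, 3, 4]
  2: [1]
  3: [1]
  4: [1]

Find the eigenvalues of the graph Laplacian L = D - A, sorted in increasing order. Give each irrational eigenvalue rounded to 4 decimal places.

Each diagonal entry of L is the vertex degree and each off-diagonal entry is -1 where an edge is present, 0 otherwise; in the order [1, 2, 3, 4] the diagonal is [3, 1, 1, 1]. Diagonalising L (or applying a numerical eigensolver to the 4x4 matrix) gives the spectrum above.

[0, 1, 1, 4]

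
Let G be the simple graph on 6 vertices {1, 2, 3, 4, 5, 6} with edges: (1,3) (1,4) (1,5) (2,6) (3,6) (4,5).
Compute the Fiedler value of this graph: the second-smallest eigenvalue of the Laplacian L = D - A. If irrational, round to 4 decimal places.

0.3249

With the vertex order [1, 2, 3, 4, 5, 6], the degrees are [3, 1, 2, 2, 2, 2], giving D = diag(3, 1, 2, 2, 2, 2) and L = D - A. Computing the eigenvalues of L and sorting gives [0, 0.3249, 1.4608, 3, 3, 4.2143]. The Fiedler value lambda_2 = 0.3249 is strictly positive, so the graph is connected. There is one zero in the spectrum, matching the 1 component.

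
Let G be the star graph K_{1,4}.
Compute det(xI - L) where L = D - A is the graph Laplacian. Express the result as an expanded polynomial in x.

The graph has 5 vertices and degree multiset [4, 1, 1, 1, 1]; D is the diagonal matrix of degrees and L = D - A. The eigenvalues of L are [0, 1, 1, 1, 5]; the characteristic polynomial is the product of (x - lambda_i), which multiplies out to x^5 - 8x^4 + 18x^3 - 16x^2 + 5x. Since p(0) = det(-L) = 0, x divides p(x). The largest eigenvalue, 5, is at most the vertex count 5. By the matrix-tree theorem the graph has (1/5) * product of the nonzero eigenvalues = 1 spanning tree.

x^5 - 8x^4 + 18x^3 - 16x^2 + 5x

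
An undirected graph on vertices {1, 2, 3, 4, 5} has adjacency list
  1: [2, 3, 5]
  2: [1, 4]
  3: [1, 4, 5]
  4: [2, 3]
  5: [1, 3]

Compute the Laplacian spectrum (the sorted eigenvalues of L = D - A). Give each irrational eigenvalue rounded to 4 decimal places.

With the vertex order [1, 2, 3, 4, 5], the degrees are [3, 2, 3, 2, 2], giving D = diag(3, 2, 3, 2, 2) and L = D - A. L is symmetric positive semidefinite, so every eigenvalue is real and nonnegative. The single zero eigenvalue shows the graph is connected. By the matrix-tree theorem the graph has (1/5) * product of the nonzero eigenvalues = 11 spanning trees. The eigenvalues sum to 12, which equals trace(L) = 2|E|.

[0, 1.3820, 2.3820, 3.6180, 4.6180]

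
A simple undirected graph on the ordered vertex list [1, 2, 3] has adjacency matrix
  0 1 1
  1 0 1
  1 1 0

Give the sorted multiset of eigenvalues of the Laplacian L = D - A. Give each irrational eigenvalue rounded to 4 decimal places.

[0, 3, 3]

Each diagonal entry of L is the vertex degree and each off-diagonal entry is -1 where an edge is present, 0 otherwise; in the order [1, 2, 3] the diagonal is [2, 2, 2]. The multiplicity of 0 as a Laplacian eigenvalue equals the number of connected components. By the matrix-tree theorem the graph has (1/3) * product of the nonzero eigenvalues = 3 spanning trees.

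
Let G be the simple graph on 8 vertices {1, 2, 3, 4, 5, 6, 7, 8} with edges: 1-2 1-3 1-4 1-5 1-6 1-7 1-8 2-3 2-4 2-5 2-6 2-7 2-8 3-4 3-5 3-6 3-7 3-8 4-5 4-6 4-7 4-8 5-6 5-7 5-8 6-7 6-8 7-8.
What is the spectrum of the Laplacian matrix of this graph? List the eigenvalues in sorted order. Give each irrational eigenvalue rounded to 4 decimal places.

[0, 8, 8, 8, 8, 8, 8, 8]

Each diagonal entry of L is the vertex degree and each off-diagonal entry is -1 where an edge is present, 0 otherwise; in the order [1, 2, 3, 4, 5, 6, 7, 8] the diagonal is [7, 7, 7, 7, 7, 7, 7, 7]. Diagonalising L (or applying a numerical eigensolver to the 8x8 matrix) gives the spectrum above. The largest eigenvalue, 8, is at most the vertex count 8.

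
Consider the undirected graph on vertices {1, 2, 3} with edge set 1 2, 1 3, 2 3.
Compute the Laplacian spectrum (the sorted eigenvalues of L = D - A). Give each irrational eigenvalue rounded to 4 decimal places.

[0, 3, 3]

Each diagonal entry of L is the vertex degree and each off-diagonal entry is -1 where an edge is present, 0 otherwise; in the order [1, 2, 3] the diagonal is [2, 2, 2]. L is symmetric positive semidefinite, so every eigenvalue is real and nonnegative.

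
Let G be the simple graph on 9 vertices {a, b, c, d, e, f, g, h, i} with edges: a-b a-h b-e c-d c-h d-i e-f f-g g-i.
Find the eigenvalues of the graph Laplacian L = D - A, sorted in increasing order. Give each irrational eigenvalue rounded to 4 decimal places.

[0, 0.4679, 0.4679, 1.6527, 1.6527, 3, 3, 3.8794, 3.8794]

With the vertex order [a, b, c, d, e, f, g, h, i], the degrees are [2, 2, 2, 2, 2, 2, 2, 2, 2], giving D = diag(2, 2, 2, 2, 2, 2, 2, 2, 2) and L = D - A. L is symmetric positive semidefinite, so every eigenvalue is real and nonnegative. The single zero eigenvalue shows the graph is connected. The eigenvalues sum to 18, which equals trace(L) = 2|E|.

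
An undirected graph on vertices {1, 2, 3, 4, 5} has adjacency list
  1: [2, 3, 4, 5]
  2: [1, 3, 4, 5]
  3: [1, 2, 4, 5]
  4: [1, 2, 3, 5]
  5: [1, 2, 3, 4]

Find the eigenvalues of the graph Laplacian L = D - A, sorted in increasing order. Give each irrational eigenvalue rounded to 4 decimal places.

[0, 5, 5, 5, 5]

Reading degrees in the order [1, 2, 3, 4, 5] gives [4, 4, 4, 4, 4]; set D = diag(4, 4, 4, 4, 4) and form L = D - A. The multiplicity of 0 as a Laplacian eigenvalue equals the number of connected components. There is one zero in the spectrum, matching the 1 component.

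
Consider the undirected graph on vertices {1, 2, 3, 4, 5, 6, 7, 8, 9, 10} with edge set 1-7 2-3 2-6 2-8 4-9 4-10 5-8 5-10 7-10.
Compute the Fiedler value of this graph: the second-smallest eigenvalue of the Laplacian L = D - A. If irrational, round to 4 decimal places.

Each diagonal entry of L is the vertex degree and each off-diagonal entry is -1 where an edge is present, 0 otherwise; in the order [1, 2, 3, 4, 5, 6, 7, 8, 9, 10] the diagonal is [1, 3, 1, 2, 2, 1, 2, 2, 1, 3]. The smallest Laplacian eigenvalue is always 0. The next one, lambda_2 = 0.1392, measures how hard the graph is to disconnect: larger values mean better connectivity. By the matrix-tree theorem the graph has (1/10) * product of the nonzero eigenvalues = 1 spanning tree. The largest eigenvalue, 4.4812, is at most the vertex count 10.

0.1392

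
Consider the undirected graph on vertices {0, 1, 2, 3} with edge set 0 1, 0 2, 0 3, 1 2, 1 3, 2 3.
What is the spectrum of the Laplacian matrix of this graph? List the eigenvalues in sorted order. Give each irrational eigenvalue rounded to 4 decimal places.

[0, 4, 4, 4]

Each diagonal entry of L is the vertex degree and each off-diagonal entry is -1 where an edge is present, 0 otherwise; in the order [0, 1, 2, 3] the diagonal is [3, 3, 3, 3]. Since every row of L sums to 0, the all-ones vector is in the kernel and 0 is an eigenvalue. The largest eigenvalue, 4, is at most the vertex count 4. There is one zero in the spectrum, matching the 1 component.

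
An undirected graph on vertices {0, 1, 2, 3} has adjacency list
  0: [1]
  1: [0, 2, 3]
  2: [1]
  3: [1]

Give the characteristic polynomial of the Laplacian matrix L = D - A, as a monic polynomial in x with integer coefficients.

Each diagonal entry of L is the vertex degree and each off-diagonal entry is -1 where an edge is present, 0 otherwise; in the order [0, 1, 2, 3] the diagonal is [1, 3, 1, 1]. L has integer entries, so p(x) = det(xI - L) has integer coefficients. Expanding the determinant yields x^4 - 6x^3 + 9x^2 - 4x. The coefficient of x^3 equals -trace(L) = -6, matching the sum of degrees.

x^4 - 6x^3 + 9x^2 - 4x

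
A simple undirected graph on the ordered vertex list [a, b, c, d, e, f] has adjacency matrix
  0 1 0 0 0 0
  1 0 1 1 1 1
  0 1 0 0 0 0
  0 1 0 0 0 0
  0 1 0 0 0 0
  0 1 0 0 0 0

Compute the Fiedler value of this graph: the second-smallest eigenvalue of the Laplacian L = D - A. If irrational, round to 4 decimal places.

1

Reading degrees in the order [a, b, c, d, e, f] gives [1, 5, 1, 1, 1, 1]; set D = diag(1, 5, 1, 1, 1, 1) and form L = D - A. The sorted Laplacian eigenvalues are [0, 1, 1, 1, 1, 6]; the algebraic connectivity is the second entry, 1. The largest eigenvalue, 6, is at most the vertex count 6.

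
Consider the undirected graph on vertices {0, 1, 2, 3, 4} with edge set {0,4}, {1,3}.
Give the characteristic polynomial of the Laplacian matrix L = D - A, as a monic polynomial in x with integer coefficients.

Reading degrees in the order [0, 1, 2, 3, 4] gives [1, 1, 0, 1, 1]; set D = diag(1, 1, 0, 1, 1) and form L = D - A. Computing det(xI - L) by cofactor expansion (or equivalently via sum-over-permutations) gives x^5 - 4x^4 + 4x^3. The coefficient of x^4 equals -trace(L) = -4, matching the sum of degrees. There are 3 zeros in the spectrum, matching the 3 components. The largest eigenvalue, 2, is at most the vertex count 5.

x^5 - 4x^4 + 4x^3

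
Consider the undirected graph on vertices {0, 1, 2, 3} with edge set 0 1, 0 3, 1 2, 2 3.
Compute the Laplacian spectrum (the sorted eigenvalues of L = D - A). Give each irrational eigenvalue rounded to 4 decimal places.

[0, 2, 2, 4]

Each diagonal entry of L is the vertex degree and each off-diagonal entry is -1 where an edge is present, 0 otherwise; in the order [0, 1, 2, 3] the diagonal is [2, 2, 2, 2]. The multiplicity of 0 as a Laplacian eigenvalue equals the number of connected components. There is one zero in the spectrum, matching the 1 component. By the matrix-tree theorem the graph has (1/4) * product of the nonzero eigenvalues = 4 spanning trees.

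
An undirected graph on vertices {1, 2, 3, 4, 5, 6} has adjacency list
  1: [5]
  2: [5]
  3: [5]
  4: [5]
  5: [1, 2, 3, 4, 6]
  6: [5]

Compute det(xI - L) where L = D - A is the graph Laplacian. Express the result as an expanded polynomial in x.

x^6 - 10x^5 + 30x^4 - 40x^3 + 25x^2 - 6x

Each diagonal entry of L is the vertex degree and each off-diagonal entry is -1 where an edge is present, 0 otherwise; in the order [1, 2, 3, 4, 5, 6] the diagonal is [1, 1, 1, 1, 5, 1]. Computing det(xI - L) by cofactor expansion (or equivalently via sum-over-permutations) gives x^6 - 10x^5 + 30x^4 - 40x^3 + 25x^2 - 6x. Since p(0) = det(-L) = 0, x divides p(x). The eigenvalues sum to 10, which equals trace(L) = 2|E|.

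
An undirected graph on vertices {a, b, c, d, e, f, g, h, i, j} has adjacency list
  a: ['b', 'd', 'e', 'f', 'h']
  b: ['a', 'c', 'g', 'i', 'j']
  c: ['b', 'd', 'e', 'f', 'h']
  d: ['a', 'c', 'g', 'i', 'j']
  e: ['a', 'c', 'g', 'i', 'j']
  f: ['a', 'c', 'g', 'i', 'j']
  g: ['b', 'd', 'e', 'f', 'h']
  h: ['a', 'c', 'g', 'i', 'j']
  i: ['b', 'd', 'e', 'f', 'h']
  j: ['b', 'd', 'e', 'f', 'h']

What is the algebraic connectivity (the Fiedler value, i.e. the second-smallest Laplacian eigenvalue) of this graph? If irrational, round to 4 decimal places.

5

Each diagonal entry of L is the vertex degree and each off-diagonal entry is -1 where an edge is present, 0 otherwise; in the order [a, b, c, d, e, f, g, h, i, j] the diagonal is [5, 5, 5, 5, 5, 5, 5, 5, 5, 5]. The smallest Laplacian eigenvalue is always 0. The next one, lambda_2 = 5, measures how hard the graph is to disconnect: larger values mean better connectivity.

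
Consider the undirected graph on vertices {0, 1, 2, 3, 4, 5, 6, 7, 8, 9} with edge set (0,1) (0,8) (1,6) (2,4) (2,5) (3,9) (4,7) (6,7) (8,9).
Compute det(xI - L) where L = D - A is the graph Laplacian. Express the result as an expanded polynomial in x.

x^10 - 18x^9 + 136x^8 - 560x^7 + 1365x^6 - 2002x^5 + 1716x^4 - 792x^3 + 165x^2 - 10x

With the vertex order [0, 1, 2, 3, 4, 5, 6, 7, 8, 9], the degrees are [2, 2, 2, 1, 2, 1, 2, 2, 2, 2], giving D = diag(2, 2, 2, 1, 2, 1, 2, 2, 2, 2) and L = D - A. L has integer entries, so p(x) = det(xI - L) has integer coefficients. Expanding the determinant yields x^10 - 18x^9 + 136x^8 - 560x^7 + 1365x^6 - 2002x^5 + 1716x^4 - 792x^3 + 165x^2 - 10x. The constant term is 0 because L is singular (the all-ones vector lies in its kernel). There is one zero in the spectrum, matching the 1 component.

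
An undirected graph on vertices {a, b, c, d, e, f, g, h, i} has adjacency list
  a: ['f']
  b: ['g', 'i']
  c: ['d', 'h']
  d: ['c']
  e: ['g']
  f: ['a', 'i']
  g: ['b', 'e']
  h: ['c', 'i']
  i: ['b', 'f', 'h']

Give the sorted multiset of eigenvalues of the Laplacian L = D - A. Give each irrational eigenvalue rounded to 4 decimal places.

[0, 0.1981, 0.3004, 1, 1.5550, 2.2391, 3, 3.2470, 4.4605]

Each diagonal entry of L is the vertex degree and each off-diagonal entry is -1 where an edge is present, 0 otherwise; in the order [a, b, c, d, e, f, g, h, i] the diagonal is [1, 2, 2, 1, 1, 2, 2, 2, 3]. Since every row of L sums to 0, the all-ones vector is in the kernel and 0 is an eigenvalue. The eigenvalues sum to 16, which equals trace(L) = 2|E|.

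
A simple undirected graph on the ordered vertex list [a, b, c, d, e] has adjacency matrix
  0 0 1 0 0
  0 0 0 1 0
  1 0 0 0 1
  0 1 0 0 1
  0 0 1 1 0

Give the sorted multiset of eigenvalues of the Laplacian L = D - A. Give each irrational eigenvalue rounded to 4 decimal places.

Reading degrees in the order [a, b, c, d, e] gives [1, 1, 2, 2, 2]; set D = diag(1, 1, 2, 2, 2) and form L = D - A. Diagonalising L (or applying a numerical eigensolver to the 5x5 matrix) gives the spectrum above. The largest eigenvalue, 3.6180, is at most the vertex count 5.

[0, 0.3820, 1.3820, 2.6180, 3.6180]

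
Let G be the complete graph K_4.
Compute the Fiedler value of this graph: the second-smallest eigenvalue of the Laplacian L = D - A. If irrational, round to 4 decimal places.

The graph has 4 vertices and degree multiset [3, 3, 3, 3]; D is the diagonal matrix of degrees and L = D - A. Computing the eigenvalues of L and sorting gives [0, 4, 4, 4]. The Fiedler value lambda_2 = 4 is strictly positive, so the graph is connected. The largest eigenvalue, 4, is at most the vertex count 4. By the matrix-tree theorem the graph has (1/4) * product of the nonzero eigenvalues = 16 spanning trees.

4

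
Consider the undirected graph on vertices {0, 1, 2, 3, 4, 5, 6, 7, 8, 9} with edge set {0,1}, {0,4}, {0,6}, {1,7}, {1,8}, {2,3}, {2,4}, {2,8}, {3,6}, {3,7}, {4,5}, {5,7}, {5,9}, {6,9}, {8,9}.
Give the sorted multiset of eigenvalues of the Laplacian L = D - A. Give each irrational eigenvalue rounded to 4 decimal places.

Reading degrees in the order [0, 1, 2, 3, 4, 5, 6, 7, 8, 9] gives [3, 3, 3, 3, 3, 3, 3, 3, 3, 3]; set D = diag(3, 3, 3, 3, 3, 3, 3, 3, 3, 3) and form L = D - A. Diagonalising L (or applying a numerical eigensolver to the 10x10 matrix) gives the spectrum above. The single zero eigenvalue shows the graph is connected.

[0, 2, 2, 2, 2, 2, 5, 5, 5, 5]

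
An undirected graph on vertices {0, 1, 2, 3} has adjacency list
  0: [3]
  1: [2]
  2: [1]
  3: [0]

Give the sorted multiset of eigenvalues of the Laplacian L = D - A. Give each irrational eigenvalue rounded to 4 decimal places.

With the vertex order [0, 1, 2, 3], the degrees are [1, 1, 1, 1], giving D = diag(1, 1, 1, 1) and L = D - A. The multiplicity of 0 as a Laplacian eigenvalue equals the number of connected components. The 2 zero eigenvalues correspond to the 2 connected components. The largest eigenvalue, 2, is at most the vertex count 4.

[0, 0, 2, 2]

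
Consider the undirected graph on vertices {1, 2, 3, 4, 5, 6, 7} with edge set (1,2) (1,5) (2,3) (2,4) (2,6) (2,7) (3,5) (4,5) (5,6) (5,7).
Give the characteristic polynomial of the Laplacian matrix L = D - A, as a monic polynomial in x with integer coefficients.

x^7 - 20x^6 + 155x^5 - 600x^4 + 1240x^3 - 1312x^2 + 560x

Reading degrees in the order [1, 2, 3, 4, 5, 6, 7] gives [2, 5, 2, 2, 5, 2, 2]; set D = diag(2, 5, 2, 2, 5, 2, 2) and form L = D - A. The eigenvalues of L are [0, 2, 2, 2, 2, 5, 7]; the characteristic polynomial is the product of (x - lambda_i), which multiplies out to x^7 - 20x^6 + 155x^5 - 600x^4 + 1240x^3 - 1312x^2 + 560x. The coefficient of x^6 equals -trace(L) = -20, matching the sum of degrees. The largest eigenvalue, 7, is at most the vertex count 7.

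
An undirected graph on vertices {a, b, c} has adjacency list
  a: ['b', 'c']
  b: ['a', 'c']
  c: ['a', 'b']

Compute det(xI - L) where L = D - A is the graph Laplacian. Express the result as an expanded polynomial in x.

With the vertex order [a, b, c], the degrees are [2, 2, 2], giving D = diag(2, 2, 2) and L = D - A. The eigenvalues of L are [0, 3, 3]; the characteristic polynomial is the product of (x - lambda_i), which multiplies out to x^3 - 6x^2 + 9x. The constant term is 0 because L is singular (the all-ones vector lies in its kernel). By the matrix-tree theorem the graph has (1/3) * product of the nonzero eigenvalues = 3 spanning trees.

x^3 - 6x^2 + 9x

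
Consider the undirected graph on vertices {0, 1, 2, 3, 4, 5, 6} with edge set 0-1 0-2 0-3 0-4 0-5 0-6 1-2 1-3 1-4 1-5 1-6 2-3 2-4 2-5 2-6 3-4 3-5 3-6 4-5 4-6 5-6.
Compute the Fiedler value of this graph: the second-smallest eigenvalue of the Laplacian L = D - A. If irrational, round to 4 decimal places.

With the vertex order [0, 1, 2, 3, 4, 5, 6], the degrees are [6, 6, 6, 6, 6, 6, 6], giving D = diag(6, 6, 6, 6, 6, 6, 6) and L = D - A. The sorted Laplacian eigenvalues are [0, 7, 7, 7, 7, 7, 7]; the algebraic connectivity is the second entry, 7. By the matrix-tree theorem the graph has (1/7) * product of the nonzero eigenvalues = 16807 spanning trees. The eigenvalues sum to 42, which equals trace(L) = 2|E|.

7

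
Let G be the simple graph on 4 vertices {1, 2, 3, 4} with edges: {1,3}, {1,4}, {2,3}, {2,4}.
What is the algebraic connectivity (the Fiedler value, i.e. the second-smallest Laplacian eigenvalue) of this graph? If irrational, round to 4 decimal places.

2

Each diagonal entry of L is the vertex degree and each off-diagonal entry is -1 where an edge is present, 0 otherwise; in the order [1, 2, 3, 4] the diagonal is [2, 2, 2, 2]. The smallest Laplacian eigenvalue is always 0. The next one, lambda_2 = 2, measures how hard the graph is to disconnect: larger values mean better connectivity. By the matrix-tree theorem the graph has (1/4) * product of the nonzero eigenvalues = 4 spanning trees.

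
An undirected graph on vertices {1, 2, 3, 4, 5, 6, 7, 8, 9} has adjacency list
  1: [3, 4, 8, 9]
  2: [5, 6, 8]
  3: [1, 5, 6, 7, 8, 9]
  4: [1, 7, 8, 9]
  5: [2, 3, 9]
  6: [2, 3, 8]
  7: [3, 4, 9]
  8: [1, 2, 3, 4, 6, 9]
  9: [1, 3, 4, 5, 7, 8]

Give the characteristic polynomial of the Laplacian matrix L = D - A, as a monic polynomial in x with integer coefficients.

x^9 - 38x^8 + 615x^7 - 5526x^6 + 30091x^5 - 101468x^4 + 206416x^3 - 230918x^2 + 108315x

Reading degrees in the order [1, 2, 3, 4, 5, 6, 7, 8, 9] gives [4, 3, 6, 4, 3, 3, 3, 6, 6]; set D = diag(4, 3, 6, 4, 3, 3, 3, 6, 6) and form L = D - A. Computing det(xI - L) by cofactor expansion (or equivalently via sum-over-permutations) gives x^9 - 38x^8 + 615x^7 - 5526x^6 + 30091x^5 - 101468x^4 + 206416x^3 - 230918x^2 + 108315x. Since p(0) = det(-L) = 0, x divides p(x). The largest eigenvalue, 7.6713, is at most the vertex count 9.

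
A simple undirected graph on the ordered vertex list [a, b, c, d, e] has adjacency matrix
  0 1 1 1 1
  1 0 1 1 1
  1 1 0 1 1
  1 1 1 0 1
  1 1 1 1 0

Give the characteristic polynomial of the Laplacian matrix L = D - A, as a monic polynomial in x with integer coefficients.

Each diagonal entry of L is the vertex degree and each off-diagonal entry is -1 where an edge is present, 0 otherwise; in the order [a, b, c, d, e] the diagonal is [4, 4, 4, 4, 4]. The eigenvalues of L are [0, 5, 5, 5, 5]; the characteristic polynomial is the product of (x - lambda_i), which multiplies out to x^5 - 20x^4 + 150x^3 - 500x^2 + 625x. The coefficient of x^4 equals -trace(L) = -20, matching the sum of degrees. The largest eigenvalue, 5, is at most the vertex count 5.

x^5 - 20x^4 + 150x^3 - 500x^2 + 625x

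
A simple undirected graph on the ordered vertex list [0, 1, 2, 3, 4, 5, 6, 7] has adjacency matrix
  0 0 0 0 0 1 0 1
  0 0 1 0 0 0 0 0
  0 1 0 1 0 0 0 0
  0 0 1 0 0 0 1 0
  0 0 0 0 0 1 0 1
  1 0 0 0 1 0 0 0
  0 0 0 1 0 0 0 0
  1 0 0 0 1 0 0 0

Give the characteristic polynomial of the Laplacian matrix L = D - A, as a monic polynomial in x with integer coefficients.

x^8 - 14x^7 + 78x^6 - 220x^5 + 328x^4 - 240x^3 + 64x^2

With the vertex order [0, 1, 2, 3, 4, 5, 6, 7], the degrees are [2, 1, 2, 2, 2, 2, 1, 2], giving D = diag(2, 1, 2, 2, 2, 2, 1, 2) and L = D - A. L has integer entries, so p(x) = det(xI - L) has integer coefficients. Expanding the determinant yields x^8 - 14x^7 + 78x^6 - 220x^5 + 328x^4 - 240x^3 + 64x^2. The coefficient of x^7 equals -trace(L) = -14, matching the sum of degrees. There are 2 zeros in the spectrum, matching the 2 components.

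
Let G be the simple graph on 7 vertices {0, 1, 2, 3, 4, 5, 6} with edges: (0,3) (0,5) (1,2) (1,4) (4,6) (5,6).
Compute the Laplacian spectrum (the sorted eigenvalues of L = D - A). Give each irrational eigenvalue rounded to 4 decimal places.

[0, 0.1981, 0.7530, 1.5550, 2.4450, 3.2470, 3.8019]

Reading degrees in the order [0, 1, 2, 3, 4, 5, 6] gives [2, 2, 1, 1, 2, 2, 2]; set D = diag(2, 2, 1, 1, 2, 2, 2) and form L = D - A. Since every row of L sums to 0, the all-ones vector is in the kernel and 0 is an eigenvalue. The single zero eigenvalue shows the graph is connected. The largest eigenvalue, 3.8019, is at most the vertex count 7. There is one zero in the spectrum, matching the 1 component.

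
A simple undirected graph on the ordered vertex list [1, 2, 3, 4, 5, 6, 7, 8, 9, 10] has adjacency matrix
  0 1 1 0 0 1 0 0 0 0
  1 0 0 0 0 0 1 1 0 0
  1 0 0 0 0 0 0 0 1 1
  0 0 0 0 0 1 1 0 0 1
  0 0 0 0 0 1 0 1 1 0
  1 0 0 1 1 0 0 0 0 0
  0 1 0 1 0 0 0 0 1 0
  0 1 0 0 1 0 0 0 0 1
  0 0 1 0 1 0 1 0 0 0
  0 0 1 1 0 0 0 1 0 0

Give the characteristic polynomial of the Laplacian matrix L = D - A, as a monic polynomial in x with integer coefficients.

Reading degrees in the order [1, 2, 3, 4, 5, 6, 7, 8, 9, 10] gives [3, 3, 3, 3, 3, 3, 3, 3, 3, 3]; set D = diag(3, 3, 3, 3, 3, 3, 3, 3, 3, 3) and form L = D - A. The eigenvalues of L are [0, 2, 2, 2, 2, 2, 5, 5, 5, 5]; the characteristic polynomial is the product of (x - lambda_i), which multiplies out to x^10 - 30x^9 + 390x^8 - 2880x^7 + 13305x^6 - 39882x^5 + 77640x^4 - 94800x^3 + 66000x^2 - 20000x. Since p(0) = det(-L) = 0, x divides p(x).

x^10 - 30x^9 + 390x^8 - 2880x^7 + 13305x^6 - 39882x^5 + 77640x^4 - 94800x^3 + 66000x^2 - 20000x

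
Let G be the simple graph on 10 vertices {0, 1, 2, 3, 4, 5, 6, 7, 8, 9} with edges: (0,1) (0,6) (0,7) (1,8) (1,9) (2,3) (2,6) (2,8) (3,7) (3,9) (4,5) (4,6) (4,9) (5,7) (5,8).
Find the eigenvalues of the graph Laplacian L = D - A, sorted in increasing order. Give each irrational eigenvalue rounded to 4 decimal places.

[0, 2, 2, 2, 2, 2, 5, 5, 5, 5]

Each diagonal entry of L is the vertex degree and each off-diagonal entry is -1 where an edge is present, 0 otherwise; in the order [0, 1, 2, 3, 4, 5, 6, 7, 8, 9] the diagonal is [3, 3, 3, 3, 3, 3, 3, 3, 3, 3]. Since every row of L sums to 0, the all-ones vector is in the kernel and 0 is an eigenvalue. The single zero eigenvalue shows the graph is connected. The largest eigenvalue, 5, is at most the vertex count 10. There is one zero in the spectrum, matching the 1 component.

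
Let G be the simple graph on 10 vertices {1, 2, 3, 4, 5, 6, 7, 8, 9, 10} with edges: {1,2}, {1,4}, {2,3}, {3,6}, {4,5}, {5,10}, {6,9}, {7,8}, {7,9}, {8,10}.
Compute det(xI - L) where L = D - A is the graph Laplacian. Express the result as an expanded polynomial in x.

x^10 - 20x^9 + 170x^8 - 800x^7 + 2275x^6 - 4004x^5 + 4290x^4 - 2640x^3 + 825x^2 - 100x

With the vertex order [1, 2, 3, 4, 5, 6, 7, 8, 9, 10], the degrees are [2, 2, 2, 2, 2, 2, 2, 2, 2, 2], giving D = diag(2, 2, 2, 2, 2, 2, 2, 2, 2, 2) and L = D - A. Computing det(xI - L) by cofactor expansion (or equivalently via sum-over-permutations) gives x^10 - 20x^9 + 170x^8 - 800x^7 + 2275x^6 - 4004x^5 + 4290x^4 - 2640x^3 + 825x^2 - 100x. The constant term is 0 because L is singular (the all-ones vector lies in its kernel). The eigenvalues sum to 20, which equals trace(L) = 2|E|.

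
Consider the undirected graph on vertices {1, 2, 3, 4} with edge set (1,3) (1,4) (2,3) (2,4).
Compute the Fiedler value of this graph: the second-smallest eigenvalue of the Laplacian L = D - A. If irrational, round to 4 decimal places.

With the vertex order [1, 2, 3, 4], the degrees are [2, 2, 2, 2], giving D = diag(2, 2, 2, 2) and L = D - A. The smallest Laplacian eigenvalue is always 0. The next one, lambda_2 = 2, measures how hard the graph is to disconnect: larger values mean better connectivity.

2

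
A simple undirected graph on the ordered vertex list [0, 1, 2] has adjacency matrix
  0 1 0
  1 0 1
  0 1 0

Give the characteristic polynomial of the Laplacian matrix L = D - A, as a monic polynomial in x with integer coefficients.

x^3 - 4x^2 + 3x

With the vertex order [0, 1, 2], the degrees are [1, 2, 1], giving D = diag(1, 2, 1) and L = D - A. The eigenvalues of L are [0, 1, 3]; the characteristic polynomial is the product of (x - lambda_i), which multiplies out to x^3 - 4x^2 + 3x. Since p(0) = det(-L) = 0, x divides p(x).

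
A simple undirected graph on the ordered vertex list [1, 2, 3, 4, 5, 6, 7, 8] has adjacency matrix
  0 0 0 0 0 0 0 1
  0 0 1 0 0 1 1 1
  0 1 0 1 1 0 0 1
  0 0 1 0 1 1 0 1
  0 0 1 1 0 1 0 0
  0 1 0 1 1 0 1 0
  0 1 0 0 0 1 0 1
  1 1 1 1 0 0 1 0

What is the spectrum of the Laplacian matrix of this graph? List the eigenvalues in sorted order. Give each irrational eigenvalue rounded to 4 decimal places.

Each diagonal entry of L is the vertex degree and each off-diagonal entry is -1 where an edge is present, 0 otherwise; in the order [1, 2, 3, 4, 5, 6, 7, 8] the diagonal is [1, 4, 4, 4, 3, 4, 3, 5]. L is symmetric positive semidefinite, so every eigenvalue is real and nonnegative. The largest eigenvalue, 6.5645, is at most the vertex count 8.

[0, 0.9019, 2.1692, 3.4376, 4.4431, 4.5797, 5.9039, 6.5645]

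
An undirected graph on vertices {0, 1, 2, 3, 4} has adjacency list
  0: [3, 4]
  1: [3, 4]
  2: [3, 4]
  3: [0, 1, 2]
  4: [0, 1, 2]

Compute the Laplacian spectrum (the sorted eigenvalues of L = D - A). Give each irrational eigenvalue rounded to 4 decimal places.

[0, 2, 2, 3, 5]

With the vertex order [0, 1, 2, 3, 4], the degrees are [2, 2, 2, 3, 3], giving D = diag(2, 2, 2, 3, 3) and L = D - A. Diagonalising L (or applying a numerical eigensolver to the 5x5 matrix) gives the spectrum above. By the matrix-tree theorem the graph has (1/5) * product of the nonzero eigenvalues = 12 spanning trees. The eigenvalues sum to 12, which equals trace(L) = 2|E|.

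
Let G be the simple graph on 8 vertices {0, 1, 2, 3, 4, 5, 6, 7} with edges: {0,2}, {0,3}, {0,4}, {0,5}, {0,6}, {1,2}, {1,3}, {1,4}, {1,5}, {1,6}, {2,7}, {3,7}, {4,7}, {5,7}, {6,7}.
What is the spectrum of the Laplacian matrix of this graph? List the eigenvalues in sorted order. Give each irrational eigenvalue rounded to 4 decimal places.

[0, 3, 3, 3, 3, 5, 5, 8]

With the vertex order [0, 1, 2, 3, 4, 5, 6, 7], the degrees are [5, 5, 3, 3, 3, 3, 3, 5], giving D = diag(5, 5, 3, 3, 3, 3, 3, 5) and L = D - A. L is symmetric positive semidefinite, so every eigenvalue is real and nonnegative.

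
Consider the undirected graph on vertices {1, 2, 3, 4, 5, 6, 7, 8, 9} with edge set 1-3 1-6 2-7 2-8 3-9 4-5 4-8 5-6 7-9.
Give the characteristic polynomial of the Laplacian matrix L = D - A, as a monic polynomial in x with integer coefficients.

x^9 - 18x^8 + 135x^7 - 546x^6 + 1287x^5 - 1782x^4 + 1386x^3 - 540x^2 + 81x

With the vertex order [1, 2, 3, 4, 5, 6, 7, 8, 9], the degrees are [2, 2, 2, 2, 2, 2, 2, 2, 2], giving D = diag(2, 2, 2, 2, 2, 2, 2, 2, 2) and L = D - A. Computing det(xI - L) by cofactor expansion (or equivalently via sum-over-permutations) gives x^9 - 18x^8 + 135x^7 - 546x^6 + 1287x^5 - 1782x^4 + 1386x^3 - 540x^2 + 81x. The coefficient of x^8 equals -trace(L) = -18, matching the sum of degrees. By the matrix-tree theorem the graph has (1/9) * product of the nonzero eigenvalues = 9 spanning trees.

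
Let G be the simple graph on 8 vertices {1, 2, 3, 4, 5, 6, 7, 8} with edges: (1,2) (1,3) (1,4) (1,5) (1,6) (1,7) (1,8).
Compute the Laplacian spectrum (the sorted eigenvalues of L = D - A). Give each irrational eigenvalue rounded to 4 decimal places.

Reading degrees in the order [1, 2, 3, 4, 5, 6, 7, 8] gives [7, 1, 1, 1, 1, 1, 1, 1]; set D = diag(7, 1, 1, 1, 1, 1, 1, 1) and form L = D - A. Since every row of L sums to 0, the all-ones vector is in the kernel and 0 is an eigenvalue. The single zero eigenvalue shows the graph is connected. There is one zero in the spectrum, matching the 1 component.

[0, 1, 1, 1, 1, 1, 1, 8]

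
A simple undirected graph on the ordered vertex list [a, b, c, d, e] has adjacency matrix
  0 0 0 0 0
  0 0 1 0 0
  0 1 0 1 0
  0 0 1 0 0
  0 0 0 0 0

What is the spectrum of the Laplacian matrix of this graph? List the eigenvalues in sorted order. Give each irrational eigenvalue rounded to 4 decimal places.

With the vertex order [a, b, c, d, e], the degrees are [0, 1, 2, 1, 0], giving D = diag(0, 1, 2, 1, 0) and L = D - A. Since every row of L sums to 0, the all-ones vector is in the kernel and 0 is an eigenvalue. The 3 zero eigenvalues correspond to the 3 connected components. The eigenvalues sum to 4, which equals trace(L) = 2|E|.

[0, 0, 0, 1, 3]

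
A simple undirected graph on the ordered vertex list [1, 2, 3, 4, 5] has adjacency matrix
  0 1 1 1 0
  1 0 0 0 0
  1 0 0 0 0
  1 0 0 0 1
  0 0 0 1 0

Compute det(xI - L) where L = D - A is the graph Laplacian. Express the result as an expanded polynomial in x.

x^5 - 8x^4 + 20x^3 - 18x^2 + 5x

Each diagonal entry of L is the vertex degree and each off-diagonal entry is -1 where an edge is present, 0 otherwise; in the order [1, 2, 3, 4, 5] the diagonal is [3, 1, 1, 2, 1]. Computing det(xI - L) by cofactor expansion (or equivalently via sum-over-permutations) gives x^5 - 8x^4 + 20x^3 - 18x^2 + 5x. Since p(0) = det(-L) = 0, x divides p(x). The largest eigenvalue, 4.1701, is at most the vertex count 5.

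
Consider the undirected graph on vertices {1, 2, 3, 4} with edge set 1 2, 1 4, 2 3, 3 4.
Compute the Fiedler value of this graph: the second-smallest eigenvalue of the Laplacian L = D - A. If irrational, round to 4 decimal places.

2

With the vertex order [1, 2, 3, 4], the degrees are [2, 2, 2, 2], giving D = diag(2, 2, 2, 2) and L = D - A. The smallest Laplacian eigenvalue is always 0. The next one, lambda_2 = 2, measures how hard the graph is to disconnect: larger values mean better connectivity. By the matrix-tree theorem the graph has (1/4) * product of the nonzero eigenvalues = 4 spanning trees.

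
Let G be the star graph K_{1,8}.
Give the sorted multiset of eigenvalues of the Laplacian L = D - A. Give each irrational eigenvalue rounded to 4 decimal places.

[0, 1, 1, 1, 1, 1, 1, 1, 9]

The graph has 9 vertices and degree multiset [8, 1, 1, 1, 1, 1, 1, 1, 1]; D is the diagonal matrix of degrees and L = D - A. The multiplicity of 0 as a Laplacian eigenvalue equals the number of connected components. The single zero eigenvalue shows the graph is connected.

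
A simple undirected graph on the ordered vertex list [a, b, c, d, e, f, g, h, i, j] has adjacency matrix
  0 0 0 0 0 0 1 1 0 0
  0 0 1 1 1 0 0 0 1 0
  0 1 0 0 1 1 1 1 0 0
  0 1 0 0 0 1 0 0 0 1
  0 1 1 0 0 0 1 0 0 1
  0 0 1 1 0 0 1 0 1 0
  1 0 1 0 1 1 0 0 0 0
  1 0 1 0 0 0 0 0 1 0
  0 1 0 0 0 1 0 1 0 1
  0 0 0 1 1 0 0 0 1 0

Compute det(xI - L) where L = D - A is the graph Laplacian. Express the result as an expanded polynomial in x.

x^10 - 36x^9 + 562x^8 - 4988x^7 + 27704x^6 - 99710x^5 + 232091x^4 - 335940x^3 + 273164x^2 - 94380x

Reading degrees in the order [a, b, c, d, e, f, g, h, i, j] gives [2, 4, 5, 3, 4, 4, 4, 3, 4, 3]; set D = diag(2, 4, 5, 3, 4, 4, 4, 3, 4, 3) and form L = D - A. L has integer entries, so p(x) = det(xI - L) has integer coefficients. Expanding the determinant yields x^10 - 36x^9 + 562x^8 - 4988x^7 + 27704x^6 - 99710x^5 + 232091x^4 - 335940x^3 + 273164x^2 - 94380x. The constant term is 0 because L is singular (the all-ones vector lies in its kernel). There is one zero in the spectrum, matching the 1 component.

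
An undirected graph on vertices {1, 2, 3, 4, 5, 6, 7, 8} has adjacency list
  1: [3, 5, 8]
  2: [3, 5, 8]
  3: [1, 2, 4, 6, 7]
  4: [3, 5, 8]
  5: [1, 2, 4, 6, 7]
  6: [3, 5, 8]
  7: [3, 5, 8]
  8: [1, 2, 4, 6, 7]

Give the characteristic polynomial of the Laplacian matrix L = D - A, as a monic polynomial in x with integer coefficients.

Reading degrees in the order [1, 2, 3, 4, 5, 6, 7, 8] gives [3, 3, 5, 3, 5, 3, 3, 5]; set D = diag(3, 3, 5, 3, 5, 3, 3, 5) and form L = D - A. Computing det(xI - L) by cofactor expansion (or equivalently via sum-over-permutations) gives x^8 - 30x^7 + 375x^6 - 2540x^5 + 10095x^4 - 23598x^3 + 30105x^2 - 16200x. Since p(0) = det(-L) = 0, x divides p(x). The largest eigenvalue, 8, is at most the vertex count 8. By the matrix-tree theorem the graph has (1/8) * product of the nonzero eigenvalues = 2025 spanning trees.

x^8 - 30x^7 + 375x^6 - 2540x^5 + 10095x^4 - 23598x^3 + 30105x^2 - 16200x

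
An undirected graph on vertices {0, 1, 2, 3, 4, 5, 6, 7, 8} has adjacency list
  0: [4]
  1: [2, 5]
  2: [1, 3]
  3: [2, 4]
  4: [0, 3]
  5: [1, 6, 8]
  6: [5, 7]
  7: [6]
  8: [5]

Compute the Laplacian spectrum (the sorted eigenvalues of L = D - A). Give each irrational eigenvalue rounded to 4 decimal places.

[0, 0.1404, 0.5362, 0.7754, 1.5803, 2.2449, 2.7784, 3.5988, 4.3455]

With the vertex order [0, 1, 2, 3, 4, 5, 6, 7, 8], the degrees are [1, 2, 2, 2, 2, 3, 2, 1, 1], giving D = diag(1, 2, 2, 2, 2, 3, 2, 1, 1) and L = D - A. Since every row of L sums to 0, the all-ones vector is in the kernel and 0 is an eigenvalue. By the matrix-tree theorem the graph has (1/9) * product of the nonzero eigenvalues = 1 spanning tree.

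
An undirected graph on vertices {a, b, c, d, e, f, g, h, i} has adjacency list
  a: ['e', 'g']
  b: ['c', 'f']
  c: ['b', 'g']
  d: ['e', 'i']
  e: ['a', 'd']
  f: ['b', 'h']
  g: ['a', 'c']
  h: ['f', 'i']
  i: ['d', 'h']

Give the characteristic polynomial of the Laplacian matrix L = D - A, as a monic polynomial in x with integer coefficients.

x^9 - 18x^8 + 135x^7 - 546x^6 + 1287x^5 - 1782x^4 + 1386x^3 - 540x^2 + 81x

Reading degrees in the order [a, b, c, d, e, f, g, h, i] gives [2, 2, 2, 2, 2, 2, 2, 2, 2]; set D = diag(2, 2, 2, 2, 2, 2, 2, 2, 2) and form L = D - A. L has integer entries, so p(x) = det(xI - L) has integer coefficients. Expanding the determinant yields x^9 - 18x^8 + 135x^7 - 546x^6 + 1287x^5 - 1782x^4 + 1386x^3 - 540x^2 + 81x. The constant term is 0 because L is singular (the all-ones vector lies in its kernel). By the matrix-tree theorem the graph has (1/9) * product of the nonzero eigenvalues = 9 spanning trees.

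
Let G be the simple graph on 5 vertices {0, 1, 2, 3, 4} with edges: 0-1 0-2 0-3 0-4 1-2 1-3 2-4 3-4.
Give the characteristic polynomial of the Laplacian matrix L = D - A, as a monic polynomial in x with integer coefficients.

Reading degrees in the order [0, 1, 2, 3, 4] gives [4, 3, 3, 3, 3]; set D = diag(4, 3, 3, 3, 3) and form L = D - A. The eigenvalues of L are [0, 3, 3, 5, 5]; the characteristic polynomial is the product of (x - lambda_i), which multiplies out to x^5 - 16x^4 + 94x^3 - 240x^2 + 225x. Since p(0) = det(-L) = 0, x divides p(x). By the matrix-tree theorem the graph has (1/5) * product of the nonzero eigenvalues = 45 spanning trees. The largest eigenvalue, 5, is at most the vertex count 5.

x^5 - 16x^4 + 94x^3 - 240x^2 + 225x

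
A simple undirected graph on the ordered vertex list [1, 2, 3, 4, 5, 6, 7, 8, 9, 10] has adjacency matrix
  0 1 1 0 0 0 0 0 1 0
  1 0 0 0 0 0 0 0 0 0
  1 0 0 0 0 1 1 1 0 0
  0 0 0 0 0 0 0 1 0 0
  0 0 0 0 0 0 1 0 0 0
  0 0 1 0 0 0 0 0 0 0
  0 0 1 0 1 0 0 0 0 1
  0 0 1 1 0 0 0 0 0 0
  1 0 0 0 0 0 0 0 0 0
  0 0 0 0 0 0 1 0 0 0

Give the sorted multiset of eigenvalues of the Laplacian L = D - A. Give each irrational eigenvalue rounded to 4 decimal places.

[0, 0.2679, 0.3426, 0.7482, 1, 1, 2.2345, 3.1746, 3.7321, 5.5002]

Each diagonal entry of L is the vertex degree and each off-diagonal entry is -1 where an edge is present, 0 otherwise; in the order [1, 2, 3, 4, 5, 6, 7, 8, 9, 10] the diagonal is [3, 1, 4, 1, 1, 1, 3, 2, 1, 1]. Diagonalising L (or applying a numerical eigensolver to the 10x10 matrix) gives the spectrum above. The single zero eigenvalue shows the graph is connected. By the matrix-tree theorem the graph has (1/10) * product of the nonzero eigenvalues = 1 spanning tree. There is one zero in the spectrum, matching the 1 component.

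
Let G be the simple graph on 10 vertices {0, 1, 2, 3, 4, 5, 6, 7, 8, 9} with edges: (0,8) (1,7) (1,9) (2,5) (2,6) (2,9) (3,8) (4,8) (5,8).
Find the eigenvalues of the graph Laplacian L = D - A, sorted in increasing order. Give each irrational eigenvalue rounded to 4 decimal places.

With the vertex order [0, 1, 2, 3, 4, 5, 6, 7, 8, 9], the degrees are [1, 2, 3, 1, 1, 2, 1, 1, 4, 2], giving D = diag(1, 2, 3, 1, 1, 2, 1, 1, 4, 2) and L = D - A. Diagonalising L (or applying a numerical eigensolver to the 10x10 matrix) gives the spectrum above. The eigenvalues sum to 18, which equals trace(L) = 2|E|.

[0, 0.1466, 0.4582, 1, 1, 1.3494, 1.6947, 3.0251, 4.1959, 5.1302]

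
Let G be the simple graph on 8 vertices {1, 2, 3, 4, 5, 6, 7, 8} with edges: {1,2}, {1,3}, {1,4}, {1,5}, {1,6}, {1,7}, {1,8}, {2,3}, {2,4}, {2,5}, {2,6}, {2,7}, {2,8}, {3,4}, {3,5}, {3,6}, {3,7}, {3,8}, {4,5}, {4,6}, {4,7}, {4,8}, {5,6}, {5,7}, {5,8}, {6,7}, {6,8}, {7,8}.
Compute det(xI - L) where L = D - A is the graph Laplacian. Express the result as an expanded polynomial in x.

Reading degrees in the order [1, 2, 3, 4, 5, 6, 7, 8] gives [7, 7, 7, 7, 7, 7, 7, 7]; set D = diag(7, 7, 7, 7, 7, 7, 7, 7) and form L = D - A. L has integer entries, so p(x) = det(xI - L) has integer coefficients. Expanding the determinant yields x^8 - 56x^7 + 1344x^6 - 17920x^5 + 143360x^4 - 688128x^3 + 1835008x^2 - 2097152x. The constant term is 0 because L is singular (the all-ones vector lies in its kernel). The eigenvalues sum to 56, which equals trace(L) = 2|E|. The largest eigenvalue, 8, is at most the vertex count 8.

x^8 - 56x^7 + 1344x^6 - 17920x^5 + 143360x^4 - 688128x^3 + 1835008x^2 - 2097152x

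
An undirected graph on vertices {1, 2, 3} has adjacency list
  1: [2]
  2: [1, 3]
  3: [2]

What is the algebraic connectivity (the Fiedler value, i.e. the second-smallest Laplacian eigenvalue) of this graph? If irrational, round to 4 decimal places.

Each diagonal entry of L is the vertex degree and each off-diagonal entry is -1 where an edge is present, 0 otherwise; in the order [1, 2, 3] the diagonal is [1, 2, 1]. Computing the eigenvalues of L and sorting gives [0, 1, 3]. The Fiedler value lambda_2 = 1 is strictly positive, so the graph is connected. There is one zero in the spectrum, matching the 1 component.

1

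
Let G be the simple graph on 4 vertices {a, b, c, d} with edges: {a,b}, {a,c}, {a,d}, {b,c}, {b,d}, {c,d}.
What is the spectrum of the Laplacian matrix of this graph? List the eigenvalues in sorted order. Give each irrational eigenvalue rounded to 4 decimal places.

[0, 4, 4, 4]

With the vertex order [a, b, c, d], the degrees are [3, 3, 3, 3], giving D = diag(3, 3, 3, 3) and L = D - A. The multiplicity of 0 as a Laplacian eigenvalue equals the number of connected components. By the matrix-tree theorem the graph has (1/4) * product of the nonzero eigenvalues = 16 spanning trees.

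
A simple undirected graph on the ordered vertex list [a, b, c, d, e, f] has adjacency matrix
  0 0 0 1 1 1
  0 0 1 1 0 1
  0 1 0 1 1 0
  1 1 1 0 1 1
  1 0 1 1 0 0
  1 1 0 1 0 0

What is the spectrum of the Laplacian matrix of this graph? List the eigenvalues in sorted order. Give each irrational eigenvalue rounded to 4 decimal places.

With the vertex order [a, b, c, d, e, f], the degrees are [3, 3, 3, 5, 3, 3], giving D = diag(3, 3, 3, 5, 3, 3) and L = D - A. The multiplicity of 0 as a Laplacian eigenvalue equals the number of connected components. There is one zero in the spectrum, matching the 1 component. The largest eigenvalue, 6, is at most the vertex count 6.

[0, 2.3820, 2.3820, 4.6180, 4.6180, 6]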